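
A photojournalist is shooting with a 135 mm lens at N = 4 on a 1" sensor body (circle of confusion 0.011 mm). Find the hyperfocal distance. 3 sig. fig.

Hyperfocal distance H = f²/(N·c) + f = 135²/(4 × 0.011) + 135 = 18225/0.044 + 135 ≈ 414339.5 mm ≈ 414 m.

414 m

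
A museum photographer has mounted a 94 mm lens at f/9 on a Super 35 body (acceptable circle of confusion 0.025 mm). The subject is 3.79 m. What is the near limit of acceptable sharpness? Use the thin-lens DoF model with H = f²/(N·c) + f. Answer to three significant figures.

Hyperfocal distance H = f²/(N·c) + f = 94²/(9 × 0.025) + 94 = 8836/0.225 + 94 ≈ 39365.1 mm ≈ 39.37 m.
Near limit Dn = s·(H − f)/(H + s − 2f) = 3790 × (39365.1 − 94) / (39365.1 + 3790 − 2 × 94) = 3790 × 39271.1 / 42967.1 ≈ 3464.0 mm ≈ 3.46 m.

3.46 m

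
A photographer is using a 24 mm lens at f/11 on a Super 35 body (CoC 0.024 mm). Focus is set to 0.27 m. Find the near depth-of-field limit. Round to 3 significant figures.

Hyperfocal distance H = f²/(N·c) + f = 24²/(11 × 0.024) + 24 = 576/0.264 + 24 ≈ 2205.8 mm ≈ 2.206 m.
Near limit Dn = s·(H − f)/(H + s − 2f) = 270 × (2205.8 − 24) / (2205.8 + 270 − 2 × 24) = 270 × 2181.8 / 2427.8 ≈ 242.64 mm.

243 mm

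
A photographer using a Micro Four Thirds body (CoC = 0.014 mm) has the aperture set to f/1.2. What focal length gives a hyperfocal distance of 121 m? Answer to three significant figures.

From H = f²/(N·c) + f, with f ≪ H: f ≈ √(H·N·c) = √(121000 × 1.2 × 0.014) = √2032.8 ≈ 45.09 mm.
The +f correction barely moves this — solving exactly, f² + N·c·f − N·c·H = 0 ⇒ f = (−N·c + √((N·c)² + 4·N·c·H))/2 = (−0.0168 + √8131.2)/2 ≈ 45.078 mm, so f ≈ 45.1 mm.

45.1 mm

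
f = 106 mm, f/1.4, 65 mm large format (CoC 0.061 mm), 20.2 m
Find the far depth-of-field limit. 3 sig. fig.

23.8 m

Hyperfocal distance H = f²/(N·c) + f = 106²/(1.4 × 0.061) + 106 = 11236/0.0854 + 106 ≈ 131675.1 mm ≈ 131.7 m.
Far limit Df = s·(H − f)/(H − s) = 20200 × (131675.1 − 106) / (131675.1 − 20200) = 20200 × 131569.1 / 111475.1 ≈ 23841 mm ≈ 23.8 m.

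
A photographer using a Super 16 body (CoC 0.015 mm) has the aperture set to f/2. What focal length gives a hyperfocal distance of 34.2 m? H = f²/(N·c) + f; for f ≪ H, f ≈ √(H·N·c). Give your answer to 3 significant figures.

32.0 mm

From H = f²/(N·c) + f, with f ≪ H: f ≈ √(H·N·c) = √(34200 × 2 × 0.015) = √1026.0 ≈ 32.03 mm.
The +f correction barely moves this — solving exactly, f² + N·c·f − N·c·H = 0 ⇒ f = (−N·c + √((N·c)² + 4·N·c·H))/2 = (−0.03 + √4104.0)/2 ≈ 32.016 mm, so f ≈ 32.0 mm.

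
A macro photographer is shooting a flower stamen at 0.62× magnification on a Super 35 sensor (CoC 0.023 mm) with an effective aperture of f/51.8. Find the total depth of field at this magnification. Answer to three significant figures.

6.20 mm

At magnification m, DoF ≈ 2·N_eff·c/m² = 2 × 51.8 × 0.023 / 0.62² = 2.383 / 0.3844 ≈ 6.2 mm.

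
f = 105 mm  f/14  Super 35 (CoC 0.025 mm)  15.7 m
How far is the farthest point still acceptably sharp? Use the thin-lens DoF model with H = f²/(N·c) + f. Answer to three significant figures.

31.1 m

Hyperfocal distance H = f²/(N·c) + f = 105²/(14 × 0.025) + 105 = 11025/0.35 + 105 ≈ 31605.0 mm ≈ 31.60 m.
Far limit Df = s·(H − f)/(H − s) = 15700 × (31605.0 − 105) / (31605.0 − 15700) = 15700 × 31500.0 / 15905.0 ≈ 31094 mm ≈ 31.1 m.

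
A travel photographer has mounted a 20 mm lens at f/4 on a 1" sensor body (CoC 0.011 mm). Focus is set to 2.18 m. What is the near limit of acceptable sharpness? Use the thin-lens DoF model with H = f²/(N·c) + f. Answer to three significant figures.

1.76 m

Hyperfocal distance H = f²/(N·c) + f = 20²/(4 × 0.011) + 20 = 400/0.044 + 20 ≈ 9110.9 mm ≈ 9.111 m.
Near limit Dn = s·(H − f)/(H + s − 2f) = 2180 × (9110.9 − 20) / (9110.9 + 2180 − 2 × 20) = 2180 × 9090.9 / 11250.9 ≈ 1761.5 mm ≈ 1.76 m.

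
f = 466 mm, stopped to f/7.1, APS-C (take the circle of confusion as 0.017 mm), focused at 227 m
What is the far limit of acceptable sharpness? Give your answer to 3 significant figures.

260 m

Hyperfocal distance H = f²/(N·c) + f = 466²/(7.1 × 0.017) + 466 = 217156/0.1207 + 466 ≈ 1799604.4 mm ≈ 1800 m.
Far limit Df = s·(H − f)/(H − s) = 227000 × (1799604.4 − 466) / (1799604.4 − 227000) = 227000 × 1799138.4 / 1572604.4 ≈ 259699 mm ≈ 260 m.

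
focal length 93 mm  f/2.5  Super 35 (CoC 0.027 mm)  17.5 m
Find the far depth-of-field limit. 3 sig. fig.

20.3 m

Hyperfocal distance H = f²/(N·c) + f = 93²/(2.5 × 0.027) + 93 = 8649/0.0675 + 93 ≈ 128226.3 mm ≈ 128.2 m.
Far limit Df = s·(H − f)/(H − s) = 17500 × (128226.3 − 93) / (128226.3 − 17500) = 17500 × 128133.3 / 110726.3 ≈ 20251 mm ≈ 20.3 m.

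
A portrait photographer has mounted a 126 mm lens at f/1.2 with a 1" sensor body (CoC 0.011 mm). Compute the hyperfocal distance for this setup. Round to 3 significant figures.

Hyperfocal distance H = f²/(N·c) + f = 126²/(1.2 × 0.011) + 126 = 15876/0.0132 + 126 ≈ 1202853.3 mm ≈ 1200 m.

1200 m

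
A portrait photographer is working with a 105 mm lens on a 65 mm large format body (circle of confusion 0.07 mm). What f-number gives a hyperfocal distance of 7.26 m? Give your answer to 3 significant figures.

f/22

Rearrange H = f²/(N·c) + f for N: N = f² / ((H − f)·c).
N = 105² / ((7260 − 105) × 0.07) = 11025 / 500.9 ≈ 22.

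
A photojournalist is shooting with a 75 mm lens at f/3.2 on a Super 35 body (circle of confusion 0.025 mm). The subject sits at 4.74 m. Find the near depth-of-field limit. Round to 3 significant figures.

4.45 m

Hyperfocal distance H = f²/(N·c) + f = 75²/(3.2 × 0.025) + 75 = 5625/0.08 + 75 ≈ 70387.5 mm ≈ 70.39 m.
Near limit Dn = s·(H − f)/(H + s − 2f) = 4740 × (70387.5 − 75) / (70387.5 + 4740 − 2 × 75) = 4740 × 70312.5 / 74977.5 ≈ 4445.1 mm ≈ 4.45 m.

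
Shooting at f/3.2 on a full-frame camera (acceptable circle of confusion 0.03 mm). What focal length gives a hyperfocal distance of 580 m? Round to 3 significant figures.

From H = f²/(N·c) + f, with f ≪ H: f ≈ √(H·N·c) = √(580000 × 3.2 × 0.03) = √55680 ≈ 236.0 mm.
The +f correction barely moves this — solving exactly, f² + N·c·f − N·c·H = 0 ⇒ f = (−N·c + √((N·c)² + 4·N·c·H))/2 = (−0.096 + √222720)/2 ≈ 235.92 mm, so f ≈ 236 mm.

236 mm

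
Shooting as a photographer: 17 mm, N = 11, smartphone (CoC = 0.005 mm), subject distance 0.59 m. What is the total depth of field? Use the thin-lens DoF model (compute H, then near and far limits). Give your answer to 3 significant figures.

130 mm

Hyperfocal distance H = f²/(N·c) + f = 17²/(11 × 0.005) + 17 = 289/0.055 + 17 ≈ 5271.5 mm ≈ 5.272 m.
Near limit Dn = s·(H − f)/(H + s − 2f) = 590 × (5271.5 − 17) / (5271.5 + 590 − 2 × 17) = 590 × 5254.5 / 5827.5 ≈ 531.99 mm.
Far limit Df = s·(H − f)/(H − s) = 590 × (5271.5 − 17) / (5271.5 − 590) = 590 × 5254.5 / 4681.5 ≈ 662.21 mm.
Depth of field = Df − Dn = 662.21 − 531.99 ≈ 130.22 mm.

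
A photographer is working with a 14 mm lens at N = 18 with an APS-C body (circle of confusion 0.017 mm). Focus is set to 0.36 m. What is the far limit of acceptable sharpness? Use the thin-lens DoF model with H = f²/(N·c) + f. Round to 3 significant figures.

0.783 m

Hyperfocal distance H = f²/(N·c) + f = 14²/(18 × 0.017) + 14 = 196/0.306 + 14 ≈ 654.5 mm ≈ 0.655 m.
Far limit Df = s·(H − f)/(H − s) = 360 × (654.5 − 14) / (654.5 − 360) = 360 × 640.5 / 294.5 ≈ 782.92 mm ≈ 0.783 m.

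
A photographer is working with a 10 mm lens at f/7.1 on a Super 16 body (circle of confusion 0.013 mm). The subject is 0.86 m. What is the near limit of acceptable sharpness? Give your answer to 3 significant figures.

482 mm

Hyperfocal distance H = f²/(N·c) + f = 10²/(7.1 × 0.013) + 10 = 100/0.0923 + 10 ≈ 1093.4 mm ≈ 1.093 m.
Near limit Dn = s·(H − f)/(H + s − 2f) = 860 × (1093.4 − 10) / (1093.4 + 860 − 2 × 10) = 860 × 1083.4 / 1933.4 ≈ 481.91 mm.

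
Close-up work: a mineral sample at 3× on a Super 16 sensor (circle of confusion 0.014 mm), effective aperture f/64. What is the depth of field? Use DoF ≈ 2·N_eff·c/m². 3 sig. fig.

0.199 mm

At magnification m, DoF ≈ 2·N_eff·c/m² = 2 × 64 × 0.014 / 3² = 1.792 / 9 ≈ 0.199 mm.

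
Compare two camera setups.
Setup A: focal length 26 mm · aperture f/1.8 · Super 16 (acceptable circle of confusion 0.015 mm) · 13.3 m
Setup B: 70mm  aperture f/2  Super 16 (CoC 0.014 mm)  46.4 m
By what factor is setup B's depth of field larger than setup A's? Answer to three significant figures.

Setup A: H = 26²/(1.8×0.015) + 26 ≈ 25063.0 mm; DoF = Df − Dn = 28308 − 8692 ≈ 19616 mm.
Setup B: H = 70²/(2×0.014) + 70 ≈ 175070.0 mm; DoF = Df − Dn = 63107 − 36687 ≈ 26420 mm.
Ratio = 26420 / 19616 ≈ 1.35.

1.35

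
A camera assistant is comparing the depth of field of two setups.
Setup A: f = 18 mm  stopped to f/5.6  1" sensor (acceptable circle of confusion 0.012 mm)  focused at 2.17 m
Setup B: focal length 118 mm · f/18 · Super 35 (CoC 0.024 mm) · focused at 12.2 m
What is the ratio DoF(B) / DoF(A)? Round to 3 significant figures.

4.40

Setup A: H = 18²/(5.6×0.012) + 18 ≈ 4839.4 mm; DoF = Df − Dn = 3919.4 − 1500.3 ≈ 2419.1 mm.
Setup B: H = 118²/(18×0.024) + 118 ≈ 32349.5 mm; DoF = Df − Dn = 19515 − 8874 ≈ 10641 mm.
Ratio = 10641 / 2419.1 ≈ 4.40.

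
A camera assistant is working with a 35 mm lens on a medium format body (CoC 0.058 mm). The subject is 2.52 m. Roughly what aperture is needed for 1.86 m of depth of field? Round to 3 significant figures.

f/2.80

Write h = H − f = f²/(N·c). The thin-lens limits are Dn = s·h/(h + (s−f)) and Df = s·h/(h − (s−f)), so DoF = Df − Dn = 2·s·(s−f)·h / (h² − (s−f)²).
That is a quadratic in h: DoF·h² − 2·s·(s−f)·h − DoF·(s−f)² = 0 ⇒ h = (s−f)·(s + √(s² + DoF²)) / DoF = 2485 × (2520 + √(2520² + 1860²)) / 1860 = 2485 × (2520 + 3132.09) / 1860 ≈ 7551.3 mm.
Then N = f²/(c·h) = 35² / (0.058 × 7551.3) = 1225 / 437.98 ≈ 2.80.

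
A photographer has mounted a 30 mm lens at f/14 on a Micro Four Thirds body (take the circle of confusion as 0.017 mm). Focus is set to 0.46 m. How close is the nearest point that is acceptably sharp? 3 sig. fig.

Hyperfocal distance H = f²/(N·c) + f = 30²/(14 × 0.017) + 30 = 900/0.238 + 30 ≈ 3811.5 mm ≈ 3.812 m.
Near limit Dn = s·(H − f)/(H + s − 2f) = 460 × (3811.5 − 30) / (3811.5 + 460 − 2 × 30) = 460 × 3781.5 / 4211.5 ≈ 413.03 mm.

413 mm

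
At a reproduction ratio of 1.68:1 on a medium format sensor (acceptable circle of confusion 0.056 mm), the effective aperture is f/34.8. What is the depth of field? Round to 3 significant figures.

At magnification m, DoF ≈ 2·N_eff·c/m² = 2 × 34.8 × 0.056 / 1.68² = 3.898 / 2.822 ≈ 1.38 mm.

1.38 mm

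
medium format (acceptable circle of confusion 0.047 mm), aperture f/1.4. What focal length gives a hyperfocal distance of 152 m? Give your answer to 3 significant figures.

100 mm

From H = f²/(N·c) + f, with f ≪ H: f ≈ √(H·N·c) = √(152000 × 1.4 × 0.047) = √10002 ≈ 100.0 mm.
The +f correction barely moves this — solving exactly, f² + N·c·f − N·c·H = 0 ⇒ f = (−N·c + √((N·c)² + 4·N·c·H))/2 = (−0.0658 + √40006)/2 ≈ 99.975 mm, so f ≈ 100 mm.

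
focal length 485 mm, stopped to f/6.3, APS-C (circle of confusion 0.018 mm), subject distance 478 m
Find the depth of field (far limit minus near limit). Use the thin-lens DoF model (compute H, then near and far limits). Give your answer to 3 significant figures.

Hyperfocal distance H = f²/(N·c) + f = 485²/(6.3 × 0.018) + 485 = 235225/0.1134 + 485 ≈ 2074779.5 mm ≈ 2075 m.
Near limit Dn = s·(H − f)/(H + s − 2f) = 478000 × (2074779.5 − 485) / (2074779.5 + 478000 − 2 × 485) = 478000 × 2074294.5 / 2551809.5 ≈ 388553 mm.
Far limit Df = s·(H − f)/(H − s) = 478000 × (2074779.5 − 485) / (2074779.5 − 478000) = 478000 × 2074294.5 / 1596779.5 ≈ 620945 mm.
Depth of field = Df − Dn = 620945 − 388553 ≈ 232392 mm ≈ 232 m.

232 m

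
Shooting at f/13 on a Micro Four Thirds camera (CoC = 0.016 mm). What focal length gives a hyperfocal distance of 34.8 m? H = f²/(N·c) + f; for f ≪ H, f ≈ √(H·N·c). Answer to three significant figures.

85.0 mm

From H = f²/(N·c) + f, with f ≪ H: f ≈ √(H·N·c) = √(34800 × 13 × 0.016) = √7238.4 ≈ 85.08 mm.
Exact: f² + N·c·f − N·c·H = 0 ⇒ f = (−N·c + √((N·c)² + 4·N·c·H))/2 = (−0.208 + √28954)/2 ≈ 84.975 mm ≈ 85.0 mm.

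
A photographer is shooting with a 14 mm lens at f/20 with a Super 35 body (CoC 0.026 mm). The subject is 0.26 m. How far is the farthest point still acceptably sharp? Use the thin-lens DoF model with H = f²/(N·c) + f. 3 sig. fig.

Hyperfocal distance H = f²/(N·c) + f = 14²/(20 × 0.026) + 14 = 196/0.52 + 14 ≈ 390.9 mm ≈ 0.391 m.
Far limit Df = s·(H − f)/(H − s) = 260 × (390.9 − 14) / (390.9 − 260) = 260 × 376.9 / 130.9 ≈ 748.53 mm ≈ 0.749 m.

0.749 m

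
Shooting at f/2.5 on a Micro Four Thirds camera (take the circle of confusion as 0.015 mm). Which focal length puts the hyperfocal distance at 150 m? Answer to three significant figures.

75.0 mm

From H = f²/(N·c) + f, with f ≪ H: f ≈ √(H·N·c) = √(150000 × 2.5 × 0.015) = √5625.0 ≈ 75.00 mm.
The +f correction barely moves this — solving exactly, f² + N·c·f − N·c·H = 0 ⇒ f = (−N·c + √((N·c)² + 4·N·c·H))/2 = (−0.0375 + √22500)/2 ≈ 74.981 mm, so f ≈ 75.0 mm.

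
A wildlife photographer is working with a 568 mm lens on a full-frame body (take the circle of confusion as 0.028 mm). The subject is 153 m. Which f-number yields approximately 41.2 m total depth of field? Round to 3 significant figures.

Write h = H − f = f²/(N·c). The thin-lens limits are Dn = s·h/(h + (s−f)) and Df = s·h/(h − (s−f)), so DoF = Df − Dn = 2·s·(s−f)·h / (h² − (s−f)²).
That is a quadratic in h: DoF·h² − 2·s·(s−f)·h − DoF·(s−f)² = 0 ⇒ h = (s−f)·(s + √(s² + DoF²)) / DoF = 152432 × (153000 + √(153000² + 41200²)) / 41200 = 152432 × (153000 + 158450) / 41200 ≈ 1152305 mm.
Then N = f²/(c·h) = 568² / (0.028 × 1152305) = 322624 / 32265 ≈ 10.

f/10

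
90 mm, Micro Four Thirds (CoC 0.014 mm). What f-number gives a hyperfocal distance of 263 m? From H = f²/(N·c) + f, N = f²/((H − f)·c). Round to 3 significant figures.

f/2.20

Rearrange H = f²/(N·c) + f for N: N = f² / ((H − f)·c).
N = 90² / ((263000 − 90) × 0.014) = 8100 / 3681 ≈ 2.20.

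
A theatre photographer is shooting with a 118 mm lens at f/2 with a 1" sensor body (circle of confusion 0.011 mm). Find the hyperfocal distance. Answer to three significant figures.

633 m

Hyperfocal distance H = f²/(N·c) + f = 118²/(2 × 0.011) + 118 = 13924/0.022 + 118 ≈ 633027.1 mm ≈ 633 m.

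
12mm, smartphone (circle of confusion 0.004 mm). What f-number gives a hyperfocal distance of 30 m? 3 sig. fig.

f/1.20

Rearrange H = f²/(N·c) + f for N: N = f² / ((H − f)·c).
N = 12² / ((30000 − 12) × 0.004) = 144 / 120.0 ≈ 1.20.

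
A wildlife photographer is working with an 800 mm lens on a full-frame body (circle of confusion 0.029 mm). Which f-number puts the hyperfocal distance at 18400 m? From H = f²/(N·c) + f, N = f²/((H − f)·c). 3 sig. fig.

Rearrange H = f²/(N·c) + f for N: N = f² / ((H − f)·c).
N = 800² / ((18400000 − 800) × 0.029) = 640000 / 533577 ≈ 1.20.

f/1.20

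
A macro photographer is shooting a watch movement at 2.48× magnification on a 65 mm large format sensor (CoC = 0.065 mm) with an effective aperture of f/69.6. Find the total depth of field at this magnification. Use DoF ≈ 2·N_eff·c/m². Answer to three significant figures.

At magnification m, DoF ≈ 2·N_eff·c/m² = 2 × 69.6 × 0.065 / 2.48² = 9.048 / 6.15 ≈ 1.47 mm.

1.47 mm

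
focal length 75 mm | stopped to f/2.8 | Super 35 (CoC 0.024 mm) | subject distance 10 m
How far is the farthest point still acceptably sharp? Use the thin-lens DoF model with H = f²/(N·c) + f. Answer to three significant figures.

Hyperfocal distance H = f²/(N·c) + f = 75²/(2.8 × 0.024) + 75 = 5625/0.0672 + 75 ≈ 83780.4 mm ≈ 83.78 m.
Far limit Df = s·(H − f)/(H − s) = 10000 × (83780.4 − 75) / (83780.4 − 10000) = 10000 × 83705.4 / 73780.4 ≈ 11345 mm ≈ 11.3 m.

11.3 m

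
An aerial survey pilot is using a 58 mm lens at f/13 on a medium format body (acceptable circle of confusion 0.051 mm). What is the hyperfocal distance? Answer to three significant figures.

Hyperfocal distance H = f²/(N·c) + f = 58²/(13 × 0.051) + 58 = 3364/0.663 + 58 ≈ 5131.9 mm ≈ 5.13 m.

5.13 m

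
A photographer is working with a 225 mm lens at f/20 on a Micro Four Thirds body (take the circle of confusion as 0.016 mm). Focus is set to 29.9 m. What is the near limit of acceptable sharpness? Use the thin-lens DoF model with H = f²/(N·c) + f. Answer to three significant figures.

25.2 m

Hyperfocal distance H = f²/(N·c) + f = 225²/(20 × 0.016) + 225 = 50625/0.32 + 225 ≈ 158428.1 mm ≈ 158.4 m.
Near limit Dn = s·(H − f)/(H + s − 2f) = 29900 × (158428.1 − 225) / (158428.1 + 29900 − 2 × 225) = 29900 × 158203.1 / 187878.1 ≈ 25177 mm ≈ 25.2 m.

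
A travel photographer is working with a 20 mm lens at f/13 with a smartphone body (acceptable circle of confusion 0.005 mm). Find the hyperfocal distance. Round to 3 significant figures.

6.17 m

Hyperfocal distance H = f²/(N·c) + f = 20²/(13 × 0.005) + 20 = 400/0.065 + 20 ≈ 6173.8 mm ≈ 6.17 m.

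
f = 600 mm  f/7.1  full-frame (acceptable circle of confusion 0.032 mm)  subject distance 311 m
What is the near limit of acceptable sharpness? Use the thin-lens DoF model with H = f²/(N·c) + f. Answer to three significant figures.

260 m

Hyperfocal distance H = f²/(N·c) + f = 600²/(7.1 × 0.032) + 600 = 360000/0.2272 + 600 ≈ 1585107.0 mm ≈ 1585 m.
Near limit Dn = s·(H − f)/(H + s − 2f) = 311000 × (1585107.0 − 600) / (1585107.0 + 311000 − 2 × 600) = 311000 × 1584507.0 / 1894907.0 ≈ 260056 mm ≈ 260 m.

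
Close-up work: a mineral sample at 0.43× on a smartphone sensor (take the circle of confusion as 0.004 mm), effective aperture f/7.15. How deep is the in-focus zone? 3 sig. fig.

At magnification m, DoF ≈ 2·N_eff·c/m² = 2 × 7.15 × 0.004 / 0.43² = 0.0572 / 0.1849 ≈ 0.309 mm.

0.309 mm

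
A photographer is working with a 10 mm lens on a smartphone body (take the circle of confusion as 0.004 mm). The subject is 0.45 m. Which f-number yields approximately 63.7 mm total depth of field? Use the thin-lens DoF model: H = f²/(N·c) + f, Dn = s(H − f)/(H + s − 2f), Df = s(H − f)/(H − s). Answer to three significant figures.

Write h = H − f = f²/(N·c). The thin-lens limits are Dn = s·h/(h + (s−f)) and Df = s·h/(h − (s−f)), so DoF = Df − Dn = 2·s·(s−f)·h / (h² − (s−f)²).
That is a quadratic in h: DoF·h² − 2·s·(s−f)·h − DoF·(s−f)² = 0 ⇒ h = (s−f)·(s + √(s² + DoF²)) / DoF = 440 × (450 + √(450² + 63.7²)) / 63.7 = 440 × (450 + 454.486) / 63.7 ≈ 6247.6 mm.
Then N = f²/(c·h) = 10² / (0.004 × 6247.6) = 100 / 24.991 ≈ 4.

f/4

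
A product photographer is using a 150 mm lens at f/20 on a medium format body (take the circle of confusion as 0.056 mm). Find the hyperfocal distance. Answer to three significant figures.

Hyperfocal distance H = f²/(N·c) + f = 150²/(20 × 0.056) + 150 = 22500/1.12 + 150 ≈ 20239.3 mm ≈ 20.2 m.

20.2 m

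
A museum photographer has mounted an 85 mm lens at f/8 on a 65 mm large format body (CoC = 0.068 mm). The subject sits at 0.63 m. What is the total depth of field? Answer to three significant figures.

Hyperfocal distance H = f²/(N·c) + f = 85²/(8 × 0.068) + 85 = 7225/0.544 + 85 ≈ 13366.2 mm ≈ 13.37 m.
Near limit Dn = s·(H − f)/(H + s − 2f) = 630 × (13366.2 − 85) / (13366.2 + 630 − 2 × 85) = 630 × 13281.2 / 13826.2 ≈ 605.167 mm.
Far limit Df = s·(H − f)/(H − s) = 630 × (13366.2 − 85) / (13366.2 − 630) = 630 × 13281.2 / 12736.2 ≈ 656.958 mm.
Depth of field = Df − Dn = 656.958 − 605.167 ≈ 51.791 mm.

51.8 mm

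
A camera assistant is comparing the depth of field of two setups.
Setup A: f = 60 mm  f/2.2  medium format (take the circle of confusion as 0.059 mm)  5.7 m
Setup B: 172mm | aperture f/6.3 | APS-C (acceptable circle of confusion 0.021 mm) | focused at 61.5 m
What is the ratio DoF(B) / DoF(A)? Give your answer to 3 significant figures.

15.1

Setup A: H = 60²/(2.2×0.059) + 60 ≈ 27795.0 mm; DoF = Df − Dn = 7155.0 − 4736.8 ≈ 2418.2 mm.
Setup B: H = 172²/(6.3×0.021) + 172 ≈ 223785.0 mm; DoF = Df − Dn = 84741 − 48263 ≈ 36478 mm.
Ratio = 36478 / 2418.2 ≈ 15.1.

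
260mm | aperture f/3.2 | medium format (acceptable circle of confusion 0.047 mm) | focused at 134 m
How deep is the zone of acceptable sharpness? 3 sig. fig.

Hyperfocal distance H = f²/(N·c) + f = 260²/(3.2 × 0.047) + 260 = 67600/0.1504 + 260 ≈ 449728.1 mm ≈ 449.7 m.
Near limit Dn = s·(H − f)/(H + s − 2f) = 134000 × (449728.1 − 260) / (449728.1 + 134000 − 2 × 260) = 134000 × 449468.1 / 583208.1 ≈ 103271 mm.
Far limit Df = s·(H − f)/(H − s) = 134000 × (449728.1 − 260) / (449728.1 − 134000) = 134000 × 449468.1 / 315728.1 ≈ 190761 mm.
Depth of field = Df − Dn = 190761 − 103271 ≈ 87490 mm ≈ 87.5 m.

87.5 m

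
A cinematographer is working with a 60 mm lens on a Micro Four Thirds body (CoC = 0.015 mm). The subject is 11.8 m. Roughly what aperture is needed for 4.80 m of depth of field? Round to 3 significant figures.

f/4

Write h = H − f = f²/(N·c). The thin-lens limits are Dn = s·h/(h + (s−f)) and Df = s·h/(h − (s−f)), so DoF = Df − Dn = 2·s·(s−f)·h / (h² − (s−f)²).
That is a quadratic in h: DoF·h² − 2·s·(s−f)·h − DoF·(s−f)² = 0 ⇒ h = (s−f)·(s + √(s² + DoF²)) / DoF = 11740 × (11800 + √(11800² + 4800²)) / 4800 = 11740 × (11800 + 12738.9) / 4800 ≈ 60018 mm.
Then N = f²/(c·h) = 60² / (0.015 × 60018) = 3600 / 900.27 ≈ 4.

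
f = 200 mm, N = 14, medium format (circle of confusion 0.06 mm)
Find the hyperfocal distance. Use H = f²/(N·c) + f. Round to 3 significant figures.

Hyperfocal distance H = f²/(N·c) + f = 200²/(14 × 0.06) + 200 = 40000/0.84 + 200 ≈ 47819.0 mm ≈ 47.8 m.

47.8 m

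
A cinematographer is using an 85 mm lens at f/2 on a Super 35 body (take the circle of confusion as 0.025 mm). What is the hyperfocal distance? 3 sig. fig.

145 m

Hyperfocal distance H = f²/(N·c) + f = 85²/(2 × 0.025) + 85 = 7225/0.05 + 85 ≈ 144585.0 mm ≈ 145 m.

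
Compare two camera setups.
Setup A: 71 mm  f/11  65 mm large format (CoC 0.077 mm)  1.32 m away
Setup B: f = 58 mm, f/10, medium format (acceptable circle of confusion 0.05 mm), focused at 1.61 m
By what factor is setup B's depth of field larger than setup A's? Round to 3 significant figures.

Setup A: H = 71²/(11×0.077) + 71 ≈ 6022.6 mm; DoF = Df − Dn = 1670.59 − 1091.04 ≈ 579.55 mm.
Setup B: H = 58²/(10×0.05) + 58 ≈ 6786.0 mm; DoF = Df − Dn = 2092.75 − 1308.22 ≈ 784.53 mm.
Ratio = 784.53 / 579.55 ≈ 1.35.

1.35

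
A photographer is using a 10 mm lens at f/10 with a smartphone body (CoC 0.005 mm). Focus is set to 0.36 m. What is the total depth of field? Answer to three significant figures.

130 mm

Hyperfocal distance H = f²/(N·c) + f = 10²/(10 × 0.005) + 10 = 100/0.05 + 10 ≈ 2010.0 mm ≈ 2.010 m.
Near limit Dn = s·(H − f)/(H + s − 2f) = 360 × (2010.0 − 10) / (2010.0 + 360 − 2 × 10) = 360 × 2000.0 / 2350.0 ≈ 306.38 mm.
Far limit Df = s·(H − f)/(H − s) = 360 × (2010.0 − 10) / (2010.0 − 360) = 360 × 2000.0 / 1650.0 ≈ 436.36 mm.
Depth of field = Df − Dn = 436.36 − 306.38 ≈ 129.98 mm.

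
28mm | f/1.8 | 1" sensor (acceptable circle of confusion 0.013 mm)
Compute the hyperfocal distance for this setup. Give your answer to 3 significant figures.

Hyperfocal distance H = f²/(N·c) + f = 28²/(1.8 × 0.013) + 28 = 784/0.0234 + 28 ≈ 33532.3 mm ≈ 33.5 m.

33.5 m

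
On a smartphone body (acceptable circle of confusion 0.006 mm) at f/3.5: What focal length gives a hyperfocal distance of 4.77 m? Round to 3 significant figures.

From H = f²/(N·c) + f, with f ≪ H: f ≈ √(H·N·c) = √(4770 × 3.5 × 0.006) = √100.17 ≈ 10.01 mm.
The +f correction barely moves this — solving exactly, f² + N·c·f − N·c·H = 0 ⇒ f = (−N·c + √((N·c)² + 4·N·c·H))/2 = (−0.021 + √400.68)/2 ≈ 9.9980 mm, so f ≈ 10.0 mm.

10.0 mm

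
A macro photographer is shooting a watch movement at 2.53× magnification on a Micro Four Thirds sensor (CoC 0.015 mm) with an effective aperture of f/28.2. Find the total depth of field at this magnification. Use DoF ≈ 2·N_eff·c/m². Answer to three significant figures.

At magnification m, DoF ≈ 2·N_eff·c/m² = 2 × 28.2 × 0.015 / 2.53² = 0.846 / 6.401 ≈ 0.132 mm.

0.132 mm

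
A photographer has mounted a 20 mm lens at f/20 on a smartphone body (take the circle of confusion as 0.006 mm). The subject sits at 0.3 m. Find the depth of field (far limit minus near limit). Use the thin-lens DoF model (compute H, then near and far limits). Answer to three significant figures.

50.8 mm

Hyperfocal distance H = f²/(N·c) + f = 20²/(20 × 0.006) + 20 = 400/0.12 + 20 ≈ 3353.3 mm ≈ 3.353 m.
Near limit Dn = s·(H − f)/(H + s − 2f) = 300 × (3353.3 − 20) / (3353.3 + 300 − 2 × 20) = 300 × 3333.3 / 3613.3 ≈ 276.753 mm.
Far limit Df = s·(H − f)/(H − s) = 300 × (3353.3 − 20) / (3353.3 − 300) = 300 × 3333.3 / 3053.3 ≈ 327.511 mm.
Depth of field = Df − Dn = 327.511 − 276.753 ≈ 50.758 mm.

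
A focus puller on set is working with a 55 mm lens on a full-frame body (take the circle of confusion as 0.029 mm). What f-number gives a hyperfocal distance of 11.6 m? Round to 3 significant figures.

f/9.04

Rearrange H = f²/(N·c) + f for N: N = f² / ((H − f)·c).
N = 55² / ((11600 − 55) × 0.029) = 3025 / 334.8 ≈ 9.04.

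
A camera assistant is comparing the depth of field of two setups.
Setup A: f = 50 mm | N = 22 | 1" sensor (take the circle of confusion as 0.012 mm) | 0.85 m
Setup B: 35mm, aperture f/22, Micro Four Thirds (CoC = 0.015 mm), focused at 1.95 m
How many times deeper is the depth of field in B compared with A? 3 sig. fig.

19.0

Setup A: H = 50²/(22×0.012) + 50 ≈ 9519.7 mm; DoF = Df − Dn = 928.43 − 783.79 ≈ 144.64 mm.
Setup B: H = 35²/(22×0.015) + 35 ≈ 3747.1 mm; DoF = Df − Dn = 4027.9 − 1286.4 ≈ 2741.5 mm.
Ratio = 2741.5 / 144.64 ≈ 19.0.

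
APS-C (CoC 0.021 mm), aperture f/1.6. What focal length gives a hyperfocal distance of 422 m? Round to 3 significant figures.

119 mm

From H = f²/(N·c) + f, with f ≪ H: f ≈ √(H·N·c) = √(422000 × 1.6 × 0.021) = √14179 ≈ 119.1 mm.
The +f correction barely moves this — solving exactly, f² + N·c·f − N·c·H = 0 ⇒ f = (−N·c + √((N·c)² + 4·N·c·H))/2 = (−0.0336 + √56717)/2 ≈ 119.06 mm, so f ≈ 119 mm.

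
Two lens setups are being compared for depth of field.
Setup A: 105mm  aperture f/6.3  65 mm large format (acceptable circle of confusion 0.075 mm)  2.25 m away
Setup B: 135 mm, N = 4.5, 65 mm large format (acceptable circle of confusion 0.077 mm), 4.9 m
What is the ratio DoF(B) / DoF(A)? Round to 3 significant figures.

Setup A: H = 105²/(6.3×0.075) + 105 ≈ 23438.3 mm; DoF = Df − Dn = 2477.78 − 2060.57 ≈ 417.21 mm.
Setup B: H = 135²/(4.5×0.077) + 135 ≈ 52732.4 mm; DoF = Df − Dn = 5388.13 − 4492.97 ≈ 895.16 mm.
Ratio = 895.16 / 417.21 ≈ 2.15.

2.15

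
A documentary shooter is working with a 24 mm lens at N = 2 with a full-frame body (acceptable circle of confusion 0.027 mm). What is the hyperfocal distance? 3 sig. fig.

10.7 m

Hyperfocal distance H = f²/(N·c) + f = 24²/(2 × 0.027) + 24 = 576/0.054 + 24 ≈ 10690.7 mm ≈ 10.7 m.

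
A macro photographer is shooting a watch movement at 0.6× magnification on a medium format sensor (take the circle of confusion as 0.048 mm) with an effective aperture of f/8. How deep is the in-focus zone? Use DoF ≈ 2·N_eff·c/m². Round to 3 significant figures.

At magnification m, DoF ≈ 2·N_eff·c/m² = 2 × 8 × 0.048 / 0.6² = 0.768 / 0.36 ≈ 2.13 mm.

2.13 mm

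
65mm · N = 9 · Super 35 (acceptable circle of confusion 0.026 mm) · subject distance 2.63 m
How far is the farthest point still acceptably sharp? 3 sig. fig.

Hyperfocal distance H = f²/(N·c) + f = 65²/(9 × 0.026) + 65 = 4225/0.234 + 65 ≈ 18120.6 mm ≈ 18.12 m.
Far limit Df = s·(H − f)/(H − s) = 2630 × (18120.6 − 65) / (18120.6 − 2630) = 2630 × 18055.6 / 15490.6 ≈ 3065.5 mm ≈ 3.07 m.

3.07 m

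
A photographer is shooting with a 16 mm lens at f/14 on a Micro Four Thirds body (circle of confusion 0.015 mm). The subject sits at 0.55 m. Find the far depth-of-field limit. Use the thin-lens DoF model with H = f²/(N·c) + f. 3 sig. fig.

0.979 m

Hyperfocal distance H = f²/(N·c) + f = 16²/(14 × 0.015) + 16 = 256/0.21 + 16 ≈ 1235.0 mm ≈ 1.235 m.
Far limit Df = s·(H − f)/(H − s) = 550 × (1235.0 − 16) / (1235.0 − 550) = 550 × 1219.0 / 685.0 ≈ 978.73 mm ≈ 0.979 m.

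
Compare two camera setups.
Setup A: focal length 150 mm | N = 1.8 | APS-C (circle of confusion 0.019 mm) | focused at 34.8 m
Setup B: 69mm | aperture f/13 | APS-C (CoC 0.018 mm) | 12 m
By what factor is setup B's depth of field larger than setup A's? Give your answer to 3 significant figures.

5.84

Setup A: H = 150²/(1.8×0.019) + 150 ≈ 658044.7 mm; DoF = Df − Dn = 36734.7 − 33058.9 ≈ 3675.8 mm.
Setup B: H = 69²/(13×0.018) + 69 ≈ 20415.2 mm; DoF = Df − Dn = 29014 − 7564 ≈ 21450 mm.
Ratio = 21450 / 3675.8 ≈ 5.84.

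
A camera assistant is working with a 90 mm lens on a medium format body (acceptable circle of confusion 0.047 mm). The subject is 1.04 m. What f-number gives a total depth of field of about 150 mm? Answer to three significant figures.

f/13

Write h = H − f = f²/(N·c). The thin-lens limits are Dn = s·h/(h + (s−f)) and Df = s·h/(h − (s−f)), so DoF = Df − Dn = 2·s·(s−f)·h / (h² − (s−f)²).
That is a quadratic in h: DoF·h² − 2·s·(s−f)·h − DoF·(s−f)² = 0 ⇒ h = (s−f)·(s + √(s² + DoF²)) / DoF = 950 × (1040 + √(1040² + 150²)) / 150 = 950 × (1040 + 1050.76) / 150 ≈ 13241 mm.
Then N = f²/(c·h) = 90² / (0.047 × 13241) = 8100 / 622.35 ≈ 13.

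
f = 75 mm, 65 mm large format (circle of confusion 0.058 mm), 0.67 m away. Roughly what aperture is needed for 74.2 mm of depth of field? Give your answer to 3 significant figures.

Write h = H − f = f²/(N·c). The thin-lens limits are Dn = s·h/(h + (s−f)) and Df = s·h/(h − (s−f)), so DoF = Df − Dn = 2·s·(s−f)·h / (h² − (s−f)²).
That is a quadratic in h: DoF·h² − 2·s·(s−f)·h − DoF·(s−f)² = 0 ⇒ h = (s−f)·(s + √(s² + DoF²)) / DoF = 595 × (670 + √(670² + 74.2²)) / 74.2 = 595 × (670 + 674.096) / 74.2 ≈ 10778 mm.
Then N = f²/(c·h) = 75² / (0.058 × 10778) = 5625 / 625.13 ≈ 9.

f/9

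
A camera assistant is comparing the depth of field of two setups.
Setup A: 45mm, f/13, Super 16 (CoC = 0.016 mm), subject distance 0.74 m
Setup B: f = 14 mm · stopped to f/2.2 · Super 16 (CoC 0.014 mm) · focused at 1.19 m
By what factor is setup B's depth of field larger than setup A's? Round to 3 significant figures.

Setup A: H = 45²/(13×0.016) + 45 ≈ 9780.6 mm; DoF = Df − Dn = 796.89 − 690.69 ≈ 106.20 mm.
Setup B: H = 14²/(2.2×0.014) + 14 ≈ 6377.6 mm; DoF = Df − Dn = 1459.76 − 1004.39 ≈ 455.37 mm.
Ratio = 455.37 / 106.20 ≈ 4.29.

4.29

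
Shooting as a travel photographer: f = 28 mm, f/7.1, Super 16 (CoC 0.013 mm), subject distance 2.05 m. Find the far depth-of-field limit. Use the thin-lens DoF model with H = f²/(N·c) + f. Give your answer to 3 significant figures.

2.69 m

Hyperfocal distance H = f²/(N·c) + f = 28²/(7.1 × 0.013) + 28 = 784/0.0923 + 28 ≈ 8522.0 mm ≈ 8.522 m.
Far limit Df = s·(H − f)/(H − s) = 2050 × (8522.0 − 28) / (8522.0 − 2050) = 2050 × 8494.0 / 6472.0 ≈ 2690.5 mm ≈ 2.69 m.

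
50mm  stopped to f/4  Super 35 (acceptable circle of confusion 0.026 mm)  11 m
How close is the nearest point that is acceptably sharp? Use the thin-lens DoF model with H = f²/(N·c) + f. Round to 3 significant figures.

7.56 m

Hyperfocal distance H = f²/(N·c) + f = 50²/(4 × 0.026) + 50 = 2500/0.104 + 50 ≈ 24088.5 mm ≈ 24.09 m.
Near limit Dn = s·(H − f)/(H + s − 2f) = 11000 × (24088.5 − 50) / (24088.5 + 11000 − 2 × 50) = 11000 × 24038.5 / 34988.5 ≈ 7557.4 mm ≈ 7.56 m.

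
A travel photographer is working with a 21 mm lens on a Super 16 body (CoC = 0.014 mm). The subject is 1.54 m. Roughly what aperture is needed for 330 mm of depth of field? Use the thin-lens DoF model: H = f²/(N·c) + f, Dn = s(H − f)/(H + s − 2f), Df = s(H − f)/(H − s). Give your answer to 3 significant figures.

Write h = H − f = f²/(N·c). The thin-lens limits are Dn = s·h/(h + (s−f)) and Df = s·h/(h − (s−f)), so DoF = Df − Dn = 2·s·(s−f)·h / (h² − (s−f)²).
That is a quadratic in h: DoF·h² − 2·s·(s−f)·h − DoF·(s−f)² = 0 ⇒ h = (s−f)·(s + √(s² + DoF²)) / DoF = 1519 × (1540 + √(1540² + 330²)) / 330 = 1519 × (1540 + 1574.96) / 330 ≈ 14338 mm.
Then N = f²/(c·h) = 21² / (0.014 × 14338) = 441 / 200.74 ≈ 2.20.

f/2.20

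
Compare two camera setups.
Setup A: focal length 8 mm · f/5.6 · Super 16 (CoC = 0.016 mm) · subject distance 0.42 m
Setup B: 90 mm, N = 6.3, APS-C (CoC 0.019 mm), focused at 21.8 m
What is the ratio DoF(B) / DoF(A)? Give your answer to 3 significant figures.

Setup A: H = 8²/(5.6×0.016) + 8 ≈ 722.3 mm; DoF = Df − Dn = 992.44 − 266.36 ≈ 726.08 mm.
Setup B: H = 90²/(6.3×0.019) + 90 ≈ 67759.2 mm; DoF = Df − Dn = 32098 − 16505 ≈ 15593 mm.
Ratio = 15593 / 726.08 ≈ 21.5.

21.5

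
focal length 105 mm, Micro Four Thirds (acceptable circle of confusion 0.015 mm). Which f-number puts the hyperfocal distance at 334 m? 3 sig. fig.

f/2.20

Rearrange H = f²/(N·c) + f for N: N = f² / ((H − f)·c).
N = 105² / ((334000 − 105) × 0.015) = 11025 / 5008 ≈ 2.20.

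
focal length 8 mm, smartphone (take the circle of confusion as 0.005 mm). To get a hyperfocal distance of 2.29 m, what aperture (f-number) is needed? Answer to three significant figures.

Rearrange H = f²/(N·c) + f for N: N = f² / ((H − f)·c).
N = 8² / ((2290 − 8) × 0.005) = 64 / 11.41 ≈ 5.61.

f/5.61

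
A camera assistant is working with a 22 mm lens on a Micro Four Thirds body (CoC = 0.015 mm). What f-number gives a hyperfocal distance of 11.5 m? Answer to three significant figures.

Rearrange H = f²/(N·c) + f for N: N = f² / ((H − f)·c).
N = 22² / ((11500 − 22) × 0.015) = 484 / 172.2 ≈ 2.81.

f/2.81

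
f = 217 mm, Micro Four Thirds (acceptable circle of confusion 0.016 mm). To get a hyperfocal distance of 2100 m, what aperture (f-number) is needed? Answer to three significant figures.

f/1.40

Rearrange H = f²/(N·c) + f for N: N = f² / ((H − f)·c).
N = 217² / ((2100000 − 217) × 0.016) = 47089 / 33597 ≈ 1.40.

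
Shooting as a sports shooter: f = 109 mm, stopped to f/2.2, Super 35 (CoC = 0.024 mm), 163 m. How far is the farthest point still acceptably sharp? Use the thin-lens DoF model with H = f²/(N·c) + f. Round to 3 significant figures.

Hyperfocal distance H = f²/(N·c) + f = 109²/(2.2 × 0.024) + 109 = 11881/0.0528 + 109 ≈ 225127.9 mm ≈ 225.1 m.
Far limit Df = s·(H − f)/(H − s) = 163000 × (225127.9 − 109) / (225127.9 − 163000) = 163000 × 225018.9 / 62127.9 ≈ 590364 mm ≈ 590 m.

590 m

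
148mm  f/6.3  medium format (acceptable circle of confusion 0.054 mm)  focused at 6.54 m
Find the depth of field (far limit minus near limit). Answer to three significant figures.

Hyperfocal distance H = f²/(N·c) + f = 148²/(6.3 × 0.054) + 148 = 21904/0.3402 + 148 ≈ 64533.7 mm ≈ 64.53 m.
Near limit Dn = s·(H − f)/(H + s − 2f) = 6540 × (64533.7 − 148) / (64533.7 + 6540 − 2 × 148) = 6540 × 64385.7 / 70777.7 ≈ 5949.4 mm.
Far limit Df = s·(H − f)/(H − s) = 6540 × (64533.7 − 148) / (64533.7 − 6540) = 6540 × 64385.7 / 57993.7 ≈ 7260.8 mm.
Depth of field = Df − Dn = 7260.8 − 5949.4 ≈ 1311.4 mm ≈ 1.31 m.

1.31 m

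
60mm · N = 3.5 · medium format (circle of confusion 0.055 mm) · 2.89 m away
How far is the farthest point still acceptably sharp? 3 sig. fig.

Hyperfocal distance H = f²/(N·c) + f = 60²/(3.5 × 0.055) + 60 = 3600/0.1925 + 60 ≈ 18761.3 mm ≈ 18.76 m.
Far limit Df = s·(H − f)/(H − s) = 2890 × (18761.3 − 60) / (18761.3 − 2890) = 2890 × 18701.3 / 15871.3 ≈ 3405.3 mm ≈ 3.41 m.

3.41 m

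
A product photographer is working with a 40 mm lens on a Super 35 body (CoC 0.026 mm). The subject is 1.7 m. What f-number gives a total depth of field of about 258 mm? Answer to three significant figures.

Write h = H − f = f²/(N·c). The thin-lens limits are Dn = s·h/(h + (s−f)) and Df = s·h/(h − (s−f)), so DoF = Df − Dn = 2·s·(s−f)·h / (h² − (s−f)²).
That is a quadratic in h: DoF·h² − 2·s·(s−f)·h − DoF·(s−f)² = 0 ⇒ h = (s−f)·(s + √(s² + DoF²)) / DoF = 1660 × (1700 + √(1700² + 258²)) / 258 = 1660 × (1700 + 1719.47) / 258 ≈ 22001 mm.
Then N = f²/(c·h) = 40² / (0.026 × 22001) = 1600 / 572.03 ≈ 2.80.

f/2.80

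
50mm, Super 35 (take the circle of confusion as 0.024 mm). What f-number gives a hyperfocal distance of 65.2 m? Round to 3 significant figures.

Rearrange H = f²/(N·c) + f for N: N = f² / ((H − f)·c).
N = 50² / ((65200 − 50) × 0.024) = 2500 / 1564 ≈ 1.60.

f/1.60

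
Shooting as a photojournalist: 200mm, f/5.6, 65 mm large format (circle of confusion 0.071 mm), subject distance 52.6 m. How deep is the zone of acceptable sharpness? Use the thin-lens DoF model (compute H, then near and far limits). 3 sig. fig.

Hyperfocal distance H = f²/(N·c) + f = 200²/(5.6 × 0.071) + 200 = 40000/0.3976 + 200 ≈ 100803.6 mm ≈ 100.8 m.
Near limit Dn = s·(H − f)/(H + s − 2f) = 52600 × (100803.6 − 200) / (100803.6 + 52600 − 2 × 200) = 52600 × 100603.6 / 153003.6 ≈ 34586 mm.
Far limit Df = s·(H − f)/(H − s) = 52600 × (100803.6 − 200) / (100803.6 − 52600) = 52600 × 100603.6 / 48203.6 ≈ 109779 mm.
Depth of field = Df − Dn = 109779 − 34586 ≈ 75193 mm ≈ 75.2 m.

75.2 m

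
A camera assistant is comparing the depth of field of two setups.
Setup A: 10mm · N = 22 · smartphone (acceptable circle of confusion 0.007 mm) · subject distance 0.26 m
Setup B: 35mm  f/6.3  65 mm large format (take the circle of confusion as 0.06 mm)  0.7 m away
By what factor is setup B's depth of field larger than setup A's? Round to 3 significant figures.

Setup A: H = 10²/(22×0.007) + 10 ≈ 659.4 mm; DoF = Df − Dn = 422.76 − 187.73 ≈ 235.03 mm.
Setup B: H = 35²/(6.3×0.06) + 35 ≈ 3275.7 mm; DoF = Df − Dn = 880.72 − 580.82 ≈ 299.90 mm.
Ratio = 299.90 / 235.03 ≈ 1.28.

1.28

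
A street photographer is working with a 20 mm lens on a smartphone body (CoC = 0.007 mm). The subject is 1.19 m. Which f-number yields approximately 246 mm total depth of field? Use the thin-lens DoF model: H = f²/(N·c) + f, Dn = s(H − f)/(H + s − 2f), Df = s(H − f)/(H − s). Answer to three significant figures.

f/5

Write h = H − f = f²/(N·c). The thin-lens limits are Dn = s·h/(h + (s−f)) and Df = s·h/(h − (s−f)), so DoF = Df − Dn = 2·s·(s−f)·h / (h² − (s−f)²).
That is a quadratic in h: DoF·h² − 2·s·(s−f)·h − DoF·(s−f)² = 0 ⇒ h = (s−f)·(s + √(s² + DoF²)) / DoF = 1170 × (1190 + √(1190² + 246²)) / 246 = 1170 × (1190 + 1215.16) / 246 ≈ 11439 mm.
Then N = f²/(c·h) = 20² / (0.007 × 11439) = 400 / 80.074 ≈ 5.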